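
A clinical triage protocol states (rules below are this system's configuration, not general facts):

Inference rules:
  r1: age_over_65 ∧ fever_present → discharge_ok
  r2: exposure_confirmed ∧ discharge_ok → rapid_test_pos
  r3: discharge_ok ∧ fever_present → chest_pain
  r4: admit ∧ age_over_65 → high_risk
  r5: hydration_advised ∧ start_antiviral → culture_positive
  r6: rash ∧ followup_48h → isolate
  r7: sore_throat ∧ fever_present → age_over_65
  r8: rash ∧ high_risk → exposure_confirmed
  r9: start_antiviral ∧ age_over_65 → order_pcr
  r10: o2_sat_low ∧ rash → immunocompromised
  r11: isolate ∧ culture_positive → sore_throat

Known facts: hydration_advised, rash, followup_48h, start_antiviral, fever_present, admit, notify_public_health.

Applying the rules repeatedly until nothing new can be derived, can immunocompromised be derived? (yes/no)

no

Round 1 — r5, r6, derive culture_positive, isolate.
Round 2 — r11, derive sore_throat.
Round 3 — r7, derive age_over_65.
Round 4 — r1, r4, r9, derive discharge_ok, high_risk, order_pcr.
Round 5 — r3, r8, derive chest_pain, exposure_confirmed.
Round 6 — r2, derive rapid_test_pos.
Fixed point reached. immunocompromised is concluded only by r10; r10 needs o2_sat_low (never derived).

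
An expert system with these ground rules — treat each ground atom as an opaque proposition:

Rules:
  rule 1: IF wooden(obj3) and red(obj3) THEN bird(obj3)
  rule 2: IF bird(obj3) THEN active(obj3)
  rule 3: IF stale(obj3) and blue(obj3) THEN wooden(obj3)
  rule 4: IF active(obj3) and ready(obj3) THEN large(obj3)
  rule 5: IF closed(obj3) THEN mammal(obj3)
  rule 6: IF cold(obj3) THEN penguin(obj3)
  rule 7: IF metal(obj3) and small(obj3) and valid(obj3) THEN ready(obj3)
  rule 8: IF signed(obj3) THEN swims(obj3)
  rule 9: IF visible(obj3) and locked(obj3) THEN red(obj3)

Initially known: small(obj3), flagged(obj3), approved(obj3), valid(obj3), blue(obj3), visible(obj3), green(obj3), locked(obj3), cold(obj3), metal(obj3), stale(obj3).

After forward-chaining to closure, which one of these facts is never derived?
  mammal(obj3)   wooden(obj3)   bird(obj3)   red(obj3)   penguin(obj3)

Round 1 fires rule 3, rule 6, rule 7, rule 9, giving wooden(obj3), penguin(obj3), ready(obj3), red(obj3).
Round 2 fires rule 1, giving bird(obj3).
Round 3 fires rule 2, giving active(obj3).
Round 4 fires rule 4, giving large(obj3).
Derived: bird(obj3) (round 2), red(obj3) (round 1), penguin(obj3) (round 1), wooden(obj3) (round 1). mammal(obj3) never appears in any round.

mammal(obj3)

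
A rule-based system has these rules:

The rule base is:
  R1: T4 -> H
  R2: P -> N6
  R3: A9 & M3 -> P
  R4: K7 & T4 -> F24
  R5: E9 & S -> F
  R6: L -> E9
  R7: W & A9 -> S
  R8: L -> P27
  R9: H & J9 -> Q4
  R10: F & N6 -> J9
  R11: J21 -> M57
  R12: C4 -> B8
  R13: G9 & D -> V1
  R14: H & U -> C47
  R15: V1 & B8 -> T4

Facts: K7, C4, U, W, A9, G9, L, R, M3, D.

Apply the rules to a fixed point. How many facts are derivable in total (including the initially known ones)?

24

Round 1 — R3, R6, R7, R8, R12, R13, derive P, E9, S, P27, B8, V1.
Round 2 — R2, R5, R15, derive N6, F, T4.
Round 3 — R1, R4, R10, derive H, F24, J9.
Round 4 — R9, R14, derive Q4, C47.
Closure: {A9, B8, C4, C47, D, E9, F, F24, G9, H, J9, K7, L, M3, N6, P, P27, Q4, R, S, T4, U, V1, W} — 24 facts.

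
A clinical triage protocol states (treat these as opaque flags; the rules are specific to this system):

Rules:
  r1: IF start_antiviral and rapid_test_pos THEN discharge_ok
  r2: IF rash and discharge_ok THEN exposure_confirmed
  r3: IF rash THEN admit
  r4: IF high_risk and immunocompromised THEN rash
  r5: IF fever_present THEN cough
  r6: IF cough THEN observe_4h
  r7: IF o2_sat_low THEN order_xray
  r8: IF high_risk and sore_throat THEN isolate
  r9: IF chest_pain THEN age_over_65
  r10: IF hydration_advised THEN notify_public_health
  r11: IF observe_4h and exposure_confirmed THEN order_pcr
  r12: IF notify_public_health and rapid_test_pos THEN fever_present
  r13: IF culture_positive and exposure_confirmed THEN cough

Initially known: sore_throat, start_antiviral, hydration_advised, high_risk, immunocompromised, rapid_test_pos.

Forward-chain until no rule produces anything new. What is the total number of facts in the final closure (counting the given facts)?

16

Round 1: r1 [IF start_antiviral and rapid_test_pos THEN discharge_ok]; r4 [IF high_risk and immunocompromised THEN rash]; r8 [IF high_risk and sore_throat THEN isolate]; r10 [IF hydration_advised THEN notify_public_health]. Adds discharge_ok, rash, isolate, notify_public_health.
Round 2: r2 [IF rash and discharge_ok THEN exposure_confirmed]; r3 [IF rash THEN admit]; r12 [IF notify_public_health and rapid_test_pos THEN fever_present]. Adds exposure_confirmed, admit, fever_present.
Round 3: r5 [IF fever_present THEN cough]. Adds cough.
Round 4: r6 [IF cough THEN observe_4h]. Adds observe_4h.
Round 5: r11 [IF observe_4h and exposure_confirmed THEN order_pcr]. Adds order_pcr.
Closure: {admit, cough, discharge_ok, exposure_confirmed, fever_present, high_risk, hydration_advised, immunocompromised, isolate, notify_public_health, observe_4h, order_pcr, rapid_test_pos, rash, sore_throat, start_antiviral} — 16 facts.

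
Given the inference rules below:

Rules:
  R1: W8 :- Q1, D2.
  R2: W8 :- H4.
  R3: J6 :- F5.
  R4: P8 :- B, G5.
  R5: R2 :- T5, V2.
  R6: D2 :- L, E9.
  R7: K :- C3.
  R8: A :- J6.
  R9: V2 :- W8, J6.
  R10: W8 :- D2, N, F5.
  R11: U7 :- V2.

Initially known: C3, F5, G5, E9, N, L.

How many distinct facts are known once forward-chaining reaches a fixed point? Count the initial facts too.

[1] R3 [J6 :- F5.]; R6 [D2 :- L, E9.]; R7 [K :- C3.]. ⇒ new: J6, D2, K.
[2] R8 [A :- J6.]; R10 [W8 :- D2, N, F5.]. ⇒ new: A, W8.
[3] R9 [V2 :- W8, J6.]. ⇒ new: V2.
[4] R11 [U7 :- V2.]. ⇒ new: U7.
Closure: {A, C3, D2, E9, F5, G5, J6, K, L, N, U7, V2, W8} — 13 facts.

13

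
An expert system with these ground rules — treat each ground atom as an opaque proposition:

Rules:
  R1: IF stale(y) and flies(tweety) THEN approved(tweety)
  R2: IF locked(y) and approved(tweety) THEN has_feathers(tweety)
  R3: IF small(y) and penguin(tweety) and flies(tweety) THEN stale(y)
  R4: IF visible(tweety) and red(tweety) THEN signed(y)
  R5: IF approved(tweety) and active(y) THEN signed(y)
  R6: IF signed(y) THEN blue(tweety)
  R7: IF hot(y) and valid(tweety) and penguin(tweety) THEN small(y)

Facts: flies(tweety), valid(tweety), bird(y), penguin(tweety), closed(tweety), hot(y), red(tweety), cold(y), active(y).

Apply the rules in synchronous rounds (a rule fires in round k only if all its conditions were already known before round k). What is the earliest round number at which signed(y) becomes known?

4

[1] R7 [IF hot(y) and valid(tweety) and penguin(tweety) THEN small(y)]. ⇒ new: small(y).
[2] R3 [IF small(y) and penguin(tweety) and flies(tweety) THEN stale(y)]. ⇒ new: stale(y).
[3] R1 [IF stale(y) and flies(tweety) THEN approved(tweety)]. ⇒ new: approved(tweety).
[4] R5 [IF approved(tweety) and active(y) THEN signed(y)]. ⇒ new: signed(y).
signed(y) first appears in round 4.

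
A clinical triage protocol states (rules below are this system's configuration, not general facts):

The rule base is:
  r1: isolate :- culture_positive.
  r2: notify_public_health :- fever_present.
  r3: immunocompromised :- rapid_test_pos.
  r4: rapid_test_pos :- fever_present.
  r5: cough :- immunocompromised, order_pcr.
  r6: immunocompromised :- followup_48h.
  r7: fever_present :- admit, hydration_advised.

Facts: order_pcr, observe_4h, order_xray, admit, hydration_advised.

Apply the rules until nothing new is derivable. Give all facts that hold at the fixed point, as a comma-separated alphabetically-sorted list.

admit, cough, fever_present, hydration_advised, immunocompromised, notify_public_health, observe_4h, order_pcr, order_xray, rapid_test_pos

Round 1 fires r7, giving fever_present.
Round 2 fires r2, r4, giving notify_public_health, rapid_test_pos.
Round 3 fires r3, giving immunocompromised.
Round 4 fires r5, giving cough.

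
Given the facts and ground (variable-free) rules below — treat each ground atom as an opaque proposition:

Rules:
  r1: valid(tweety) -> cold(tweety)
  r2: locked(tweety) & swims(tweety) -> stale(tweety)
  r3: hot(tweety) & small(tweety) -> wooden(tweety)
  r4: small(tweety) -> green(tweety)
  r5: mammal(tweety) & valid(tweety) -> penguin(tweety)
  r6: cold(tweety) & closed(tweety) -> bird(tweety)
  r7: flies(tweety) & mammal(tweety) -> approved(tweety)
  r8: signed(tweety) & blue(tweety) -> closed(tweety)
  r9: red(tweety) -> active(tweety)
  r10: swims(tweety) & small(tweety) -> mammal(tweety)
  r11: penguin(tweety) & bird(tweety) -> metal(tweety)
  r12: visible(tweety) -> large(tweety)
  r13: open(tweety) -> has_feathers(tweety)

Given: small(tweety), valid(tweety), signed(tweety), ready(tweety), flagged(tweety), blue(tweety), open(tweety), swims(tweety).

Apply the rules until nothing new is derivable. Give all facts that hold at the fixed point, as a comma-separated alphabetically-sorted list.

Round 1: r1 [valid(tweety) -> cold(tweety)]; r4 [small(tweety) -> green(tweety)]; r8 [signed(tweety) & blue(tweety) -> closed(tweety)]; r10 [swims(tweety) & small(tweety) -> mammal(tweety)]; r13 [open(tweety) -> has_feathers(tweety)]. Adds cold(tweety), green(tweety), closed(tweety), mammal(tweety), has_feathers(tweety).
Round 2: r5 [mammal(tweety) & valid(tweety) -> penguin(tweety)]; r6 [cold(tweety) & closed(tweety) -> bird(tweety)]. Adds penguin(tweety), bird(tweety).
Round 3: r11 [penguin(tweety) & bird(tweety) -> metal(tweety)]. Adds metal(tweety).

bird(tweety), blue(tweety), closed(tweety), cold(tweety), flagged(tweety), green(tweety), has_feathers(tweety), mammal(tweety), metal(tweety), open(tweety), penguin(tweety), ready(tweety), signed(tweety), small(tweety), swims(tweety), valid(tweety)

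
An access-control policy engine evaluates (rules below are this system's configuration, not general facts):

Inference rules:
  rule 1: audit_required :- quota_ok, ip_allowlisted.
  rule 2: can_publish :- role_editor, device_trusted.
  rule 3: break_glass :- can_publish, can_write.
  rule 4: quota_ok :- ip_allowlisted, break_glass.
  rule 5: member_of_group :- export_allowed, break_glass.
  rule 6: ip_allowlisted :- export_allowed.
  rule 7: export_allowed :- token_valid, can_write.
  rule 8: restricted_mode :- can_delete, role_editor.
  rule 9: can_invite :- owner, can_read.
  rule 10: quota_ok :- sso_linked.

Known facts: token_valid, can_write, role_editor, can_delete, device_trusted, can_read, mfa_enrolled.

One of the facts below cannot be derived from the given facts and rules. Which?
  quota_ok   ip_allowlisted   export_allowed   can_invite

can_invite

Round 1: rule 2 [can_publish :- role_editor, device_trusted.]; rule 7 [export_allowed :- token_valid, can_write.]; rule 8 [restricted_mode :- can_delete, role_editor.]. Adds can_publish, export_allowed, restricted_mode.
Round 2: rule 3 [break_glass :- can_publish, can_write.]; rule 6 [ip_allowlisted :- export_allowed.]. Adds break_glass, ip_allowlisted.
Round 3: rule 4 [quota_ok :- ip_allowlisted, break_glass.]; rule 5 [member_of_group :- export_allowed, break_glass.]. Adds quota_ok, member_of_group.
Round 4: rule 1 [audit_required :- quota_ok, ip_allowlisted.]. Adds audit_required.
Derived: export_allowed (round 1), ip_allowlisted (round 2), quota_ok (round 3). can_invite never appears in any round.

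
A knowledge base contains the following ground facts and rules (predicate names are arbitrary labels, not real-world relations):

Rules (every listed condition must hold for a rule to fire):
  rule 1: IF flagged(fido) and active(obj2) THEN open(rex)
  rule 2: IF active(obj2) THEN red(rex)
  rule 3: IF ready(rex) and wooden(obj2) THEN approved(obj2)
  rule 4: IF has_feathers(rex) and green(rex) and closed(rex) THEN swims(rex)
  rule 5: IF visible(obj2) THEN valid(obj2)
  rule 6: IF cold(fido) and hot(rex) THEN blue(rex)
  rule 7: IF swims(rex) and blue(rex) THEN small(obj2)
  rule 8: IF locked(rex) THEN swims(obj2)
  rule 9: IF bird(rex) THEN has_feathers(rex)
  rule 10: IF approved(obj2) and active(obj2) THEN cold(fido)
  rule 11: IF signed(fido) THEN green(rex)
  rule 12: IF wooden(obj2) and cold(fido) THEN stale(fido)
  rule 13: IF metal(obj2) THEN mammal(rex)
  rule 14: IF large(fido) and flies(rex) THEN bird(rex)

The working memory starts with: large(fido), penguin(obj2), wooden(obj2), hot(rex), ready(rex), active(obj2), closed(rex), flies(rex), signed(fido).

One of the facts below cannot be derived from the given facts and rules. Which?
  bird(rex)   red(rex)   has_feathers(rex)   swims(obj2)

swims(obj2)

Round 1 — rule 2, rule 3, rule 11, rule 14, derive red(rex), approved(obj2), green(rex), bird(rex).
Round 2 — rule 9, rule 10, derive has_feathers(rex), cold(fido).
Round 3 — rule 4, rule 6, rule 12, derive swims(rex), blue(rex), stale(fido).
Round 4 — rule 7, derive small(obj2).
Derived: has_feathers(rex) (round 2), bird(rex) (round 1), red(rex) (round 1). swims(obj2) never appears in any round.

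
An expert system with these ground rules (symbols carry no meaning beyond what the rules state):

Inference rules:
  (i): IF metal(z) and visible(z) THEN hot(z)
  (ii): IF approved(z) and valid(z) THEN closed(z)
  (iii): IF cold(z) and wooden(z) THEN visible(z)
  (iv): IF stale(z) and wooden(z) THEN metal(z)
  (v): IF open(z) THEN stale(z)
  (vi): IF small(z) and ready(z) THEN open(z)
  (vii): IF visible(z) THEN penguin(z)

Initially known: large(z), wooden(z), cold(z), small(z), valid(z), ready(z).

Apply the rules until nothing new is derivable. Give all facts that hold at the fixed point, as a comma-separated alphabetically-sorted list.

Round 1: (iii) [IF cold(z) and wooden(z) THEN visible(z)]; (vi) [IF small(z) and ready(z) THEN open(z)]. New: visible(z), open(z).
Round 2: (v) [IF open(z) THEN stale(z)]; (vii) [IF visible(z) THEN penguin(z)]. New: stale(z), penguin(z).
Round 3: (iv) [IF stale(z) and wooden(z) THEN metal(z)]. New: metal(z).
Round 4: (i) [IF metal(z) and visible(z) THEN hot(z)]. New: hot(z).

cold(z), hot(z), large(z), metal(z), open(z), penguin(z), ready(z), small(z), stale(z), valid(z), visible(z), wooden(z)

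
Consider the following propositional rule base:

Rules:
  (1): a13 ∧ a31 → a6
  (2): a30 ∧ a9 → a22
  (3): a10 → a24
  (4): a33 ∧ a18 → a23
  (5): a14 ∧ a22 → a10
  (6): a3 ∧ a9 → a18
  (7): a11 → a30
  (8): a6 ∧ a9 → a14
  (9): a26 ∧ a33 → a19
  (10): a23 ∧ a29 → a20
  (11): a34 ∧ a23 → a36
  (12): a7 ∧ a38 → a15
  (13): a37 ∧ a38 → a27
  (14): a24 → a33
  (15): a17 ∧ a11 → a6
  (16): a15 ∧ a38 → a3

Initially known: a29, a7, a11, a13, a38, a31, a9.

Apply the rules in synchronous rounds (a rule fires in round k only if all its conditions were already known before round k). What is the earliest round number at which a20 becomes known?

Round 1 — (1), (7), (12), derive a6, a30, a15.
Round 2 — (2), (8), (16), derive a22, a14, a3.
Round 3 — (5), (6), derive a10, a18.
Round 4 — (3), derive a24.
Round 5 — (14), derive a33.
Round 6 — (4), derive a23.
Round 7 — (10), derive a20.
a20 first appears in round 7.

7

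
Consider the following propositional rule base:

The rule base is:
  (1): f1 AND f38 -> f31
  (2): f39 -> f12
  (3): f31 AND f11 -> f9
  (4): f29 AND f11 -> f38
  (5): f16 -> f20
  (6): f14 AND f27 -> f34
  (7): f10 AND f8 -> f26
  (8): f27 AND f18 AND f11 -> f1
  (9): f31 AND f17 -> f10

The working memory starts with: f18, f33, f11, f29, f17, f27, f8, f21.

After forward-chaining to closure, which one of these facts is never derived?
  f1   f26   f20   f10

Round 1: (4) [f29 AND f11 -> f38]; (8) [f27 AND f18 AND f11 -> f1]. Adds f38, f1.
Round 2: (1) [f1 AND f38 -> f31]. Adds f31.
Round 3: (3) [f31 AND f11 -> f9]; (9) [f31 AND f17 -> f10]. Adds f9, f10.
Round 4: (7) [f10 AND f8 -> f26]. Adds f26.
Derived: f26 (round 4), f10 (round 3), f1 (round 1). f20 never appears in any round.

f20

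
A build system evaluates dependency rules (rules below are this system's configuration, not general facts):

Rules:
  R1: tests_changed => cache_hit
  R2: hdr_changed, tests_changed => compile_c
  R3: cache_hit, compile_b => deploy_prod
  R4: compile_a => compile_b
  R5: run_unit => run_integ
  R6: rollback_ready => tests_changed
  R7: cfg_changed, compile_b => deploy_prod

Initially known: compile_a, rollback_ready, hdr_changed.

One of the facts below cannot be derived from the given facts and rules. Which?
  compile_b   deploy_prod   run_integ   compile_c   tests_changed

Round 1: R4 [compile_a => compile_b]; R6 [rollback_ready => tests_changed]. Adds compile_b, tests_changed.
Round 2: R1 [tests_changed => cache_hit]; R2 [hdr_changed, tests_changed => compile_c]. Adds cache_hit, compile_c.
Round 3: R3 [cache_hit, compile_b => deploy_prod]. Adds deploy_prod.
Derived: deploy_prod (round 3), tests_changed (round 1), compile_b (round 1), compile_c (round 2). run_integ never appears in any round.

run_integ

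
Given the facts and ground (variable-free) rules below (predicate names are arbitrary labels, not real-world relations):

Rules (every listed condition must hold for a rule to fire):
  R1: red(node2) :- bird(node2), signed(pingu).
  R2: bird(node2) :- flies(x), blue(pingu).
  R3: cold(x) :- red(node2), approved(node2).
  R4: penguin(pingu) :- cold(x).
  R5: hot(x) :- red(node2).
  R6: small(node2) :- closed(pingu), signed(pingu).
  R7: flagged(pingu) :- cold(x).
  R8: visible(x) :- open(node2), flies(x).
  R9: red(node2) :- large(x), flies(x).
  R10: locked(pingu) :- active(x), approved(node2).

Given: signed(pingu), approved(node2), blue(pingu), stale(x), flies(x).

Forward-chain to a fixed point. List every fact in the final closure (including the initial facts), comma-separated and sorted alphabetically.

approved(node2), bird(node2), blue(pingu), cold(x), flagged(pingu), flies(x), hot(x), penguin(pingu), red(node2), signed(pingu), stale(x)

Round 1: R2 [bird(node2) :- flies(x), blue(pingu).]. New: bird(node2).
Round 2: R1 [red(node2) :- bird(node2), signed(pingu).]. New: red(node2).
Round 3: R3 [cold(x) :- red(node2), approved(node2).]; R5 [hot(x) :- red(node2).]. New: cold(x), hot(x).
Round 4: R4 [penguin(pingu) :- cold(x).]; R7 [flagged(pingu) :- cold(x).]. New: penguin(pingu), flagged(pingu).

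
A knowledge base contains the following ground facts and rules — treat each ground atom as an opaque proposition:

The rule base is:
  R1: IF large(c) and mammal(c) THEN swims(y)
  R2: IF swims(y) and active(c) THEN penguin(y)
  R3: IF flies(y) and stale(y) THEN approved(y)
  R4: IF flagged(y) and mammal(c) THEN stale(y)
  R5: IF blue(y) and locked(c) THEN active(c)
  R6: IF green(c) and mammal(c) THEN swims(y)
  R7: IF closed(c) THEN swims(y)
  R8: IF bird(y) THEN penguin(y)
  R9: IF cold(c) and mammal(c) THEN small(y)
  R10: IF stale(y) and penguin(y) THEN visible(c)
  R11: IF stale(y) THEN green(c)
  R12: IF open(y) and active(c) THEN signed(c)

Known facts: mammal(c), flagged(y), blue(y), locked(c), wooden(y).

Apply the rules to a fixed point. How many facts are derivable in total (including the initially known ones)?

Round 1: R4 [IF flagged(y) and mammal(c) THEN stale(y)]; R5 [IF blue(y) and locked(c) THEN active(c)]. Adds stale(y), active(c).
Round 2: R11 [IF stale(y) THEN green(c)]. Adds green(c).
Round 3: R6 [IF green(c) and mammal(c) THEN swims(y)]. Adds swims(y).
Round 4: R2 [IF swims(y) and active(c) THEN penguin(y)]. Adds penguin(y).
Round 5: R10 [IF stale(y) and penguin(y) THEN visible(c)]. Adds visible(c).
Closure: {active(c), blue(y), flagged(y), green(c), locked(c), mammal(c), penguin(y), stale(y), swims(y), visible(c), wooden(y)} — 11 facts.

11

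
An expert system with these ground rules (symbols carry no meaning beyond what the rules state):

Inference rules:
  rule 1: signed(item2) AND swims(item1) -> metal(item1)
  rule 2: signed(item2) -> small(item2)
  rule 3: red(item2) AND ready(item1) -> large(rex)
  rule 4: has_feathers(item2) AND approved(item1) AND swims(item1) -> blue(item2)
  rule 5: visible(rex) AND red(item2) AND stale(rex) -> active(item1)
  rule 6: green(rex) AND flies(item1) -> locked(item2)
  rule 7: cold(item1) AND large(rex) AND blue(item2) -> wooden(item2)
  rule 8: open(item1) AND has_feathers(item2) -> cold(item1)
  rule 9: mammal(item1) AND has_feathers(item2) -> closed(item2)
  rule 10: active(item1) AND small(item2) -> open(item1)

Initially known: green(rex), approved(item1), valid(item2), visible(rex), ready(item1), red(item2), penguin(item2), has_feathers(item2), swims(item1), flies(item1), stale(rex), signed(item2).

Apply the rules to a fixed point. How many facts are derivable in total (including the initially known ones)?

Round 1: rule 1 [signed(item2) AND swims(item1) -> metal(item1)]; rule 2 [signed(item2) -> small(item2)]; rule 3 [red(item2) AND ready(item1) -> large(rex)]; rule 4 [has_feathers(item2) AND approved(item1) AND swims(item1) -> blue(item2)]; rule 5 [visible(rex) AND red(item2) AND stale(rex) -> active(item1)]; rule 6 [green(rex) AND flies(item1) -> locked(item2)]. Adds metal(item1), small(item2), large(rex), blue(item2), active(item1), locked(item2).
Round 2: rule 10 [active(item1) AND small(item2) -> open(item1)]. Adds open(item1).
Round 3: rule 8 [open(item1) AND has_feathers(item2) -> cold(item1)]. Adds cold(item1).
Round 4: rule 7 [cold(item1) AND large(rex) AND blue(item2) -> wooden(item2)]. Adds wooden(item2).
Closure: {active(item1), approved(item1), blue(item2), cold(item1), flies(item1), green(rex), has_feathers(item2), large(rex), locked(item2), metal(item1), open(item1), penguin(item2), ready(item1), red(item2), signed(item2), small(item2), stale(rex), swims(item1), valid(item2), visible(rex), wooden(item2)} — 21 facts.

21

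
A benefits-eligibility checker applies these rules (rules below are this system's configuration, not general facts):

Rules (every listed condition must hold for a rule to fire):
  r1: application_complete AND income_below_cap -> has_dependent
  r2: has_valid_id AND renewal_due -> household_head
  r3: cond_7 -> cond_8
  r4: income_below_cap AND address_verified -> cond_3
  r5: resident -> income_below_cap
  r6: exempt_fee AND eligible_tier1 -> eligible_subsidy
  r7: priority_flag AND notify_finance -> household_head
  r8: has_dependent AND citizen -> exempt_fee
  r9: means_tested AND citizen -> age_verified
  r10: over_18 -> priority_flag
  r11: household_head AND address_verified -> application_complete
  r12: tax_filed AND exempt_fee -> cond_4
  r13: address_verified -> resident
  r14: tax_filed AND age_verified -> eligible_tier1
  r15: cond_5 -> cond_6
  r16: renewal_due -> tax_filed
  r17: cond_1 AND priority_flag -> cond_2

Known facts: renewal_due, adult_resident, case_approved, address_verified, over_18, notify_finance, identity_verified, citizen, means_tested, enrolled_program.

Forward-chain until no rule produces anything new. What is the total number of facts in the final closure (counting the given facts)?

23

Round 1 fires r9, r10, r13, r16, giving age_verified, priority_flag, resident, tax_filed.
Round 2 fires r5, r7, r14, giving income_below_cap, household_head, eligible_tier1.
Round 3 fires r4, r11, giving cond_3, application_complete.
Round 4 fires r1, giving has_dependent.
Round 5 fires r8, giving exempt_fee.
Round 6 fires r6, r12, giving eligible_subsidy, cond_4.
Closure: {address_verified, adult_resident, age_verified, application_complete, case_approved, citizen, cond_3, cond_4, eligible_subsidy, eligible_tier1, enrolled_program, exempt_fee, has_dependent, household_head, identity_verified, income_below_cap, means_tested, notify_finance, over_18, priority_flag, renewal_due, resident, tax_filed} — 23 facts.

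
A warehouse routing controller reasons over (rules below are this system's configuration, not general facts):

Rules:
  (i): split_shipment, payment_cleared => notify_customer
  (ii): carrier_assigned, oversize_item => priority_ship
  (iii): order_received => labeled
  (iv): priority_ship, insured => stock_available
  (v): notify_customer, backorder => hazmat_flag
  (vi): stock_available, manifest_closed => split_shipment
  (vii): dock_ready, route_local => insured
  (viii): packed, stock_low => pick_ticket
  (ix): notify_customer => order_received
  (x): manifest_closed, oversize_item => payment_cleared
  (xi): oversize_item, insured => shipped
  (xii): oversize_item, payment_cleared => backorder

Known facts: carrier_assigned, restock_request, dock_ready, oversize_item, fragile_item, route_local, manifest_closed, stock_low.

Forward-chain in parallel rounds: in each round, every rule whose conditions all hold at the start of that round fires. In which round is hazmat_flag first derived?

[1] (ii) [carrier_assigned, oversize_item => priority_ship]; (vii) [dock_ready, route_local => insured]; (x) [manifest_closed, oversize_item => payment_cleared]. ⇒ new: priority_ship, insured, payment_cleared.
[2] (iv) [priority_ship, insured => stock_available]; (xi) [oversize_item, insured => shipped]; (xii) [oversize_item, payment_cleared => backorder]. ⇒ new: stock_available, shipped, backorder.
[3] (vi) [stock_available, manifest_closed => split_shipment]. ⇒ new: split_shipment.
[4] (i) [split_shipment, payment_cleared => notify_customer]. ⇒ new: notify_customer.
[5] (v) [notify_customer, backorder => hazmat_flag]; (ix) [notify_customer => order_received]. ⇒ new: hazmat_flag, order_received.
hazmat_flag first appears in round 5.

5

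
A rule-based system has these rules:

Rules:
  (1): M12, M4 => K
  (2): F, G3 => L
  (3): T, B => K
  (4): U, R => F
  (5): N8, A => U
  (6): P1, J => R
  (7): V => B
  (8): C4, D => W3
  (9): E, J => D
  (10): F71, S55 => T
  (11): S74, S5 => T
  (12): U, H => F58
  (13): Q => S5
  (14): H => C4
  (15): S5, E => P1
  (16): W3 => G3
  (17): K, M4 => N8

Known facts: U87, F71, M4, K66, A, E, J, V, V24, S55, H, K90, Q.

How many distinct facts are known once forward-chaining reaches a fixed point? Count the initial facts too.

[1] (7) [V => B]; (9) [E, J => D]; (10) [F71, S55 => T]; (13) [Q => S5]; (14) [H => C4]. ⇒ new: B, D, T, S5, C4.
[2] (3) [T, B => K]; (8) [C4, D => W3]; (15) [S5, E => P1]. ⇒ new: K, W3, P1.
[3] (6) [P1, J => R]; (16) [W3 => G3]; (17) [K, M4 => N8]. ⇒ new: R, G3, N8.
[4] (5) [N8, A => U]. ⇒ new: U.
[5] (4) [U, R => F]; (12) [U, H => F58]. ⇒ new: F, F58.
[6] (2) [F, G3 => L]. ⇒ new: L.
Closure: {A, B, C4, D, E, F, F58, F71, G3, H, J, K, K66, K90, L, M4, N8, P1, Q, R, S5, S55, T, U, U87, V, V24, W3} — 28 facts.

28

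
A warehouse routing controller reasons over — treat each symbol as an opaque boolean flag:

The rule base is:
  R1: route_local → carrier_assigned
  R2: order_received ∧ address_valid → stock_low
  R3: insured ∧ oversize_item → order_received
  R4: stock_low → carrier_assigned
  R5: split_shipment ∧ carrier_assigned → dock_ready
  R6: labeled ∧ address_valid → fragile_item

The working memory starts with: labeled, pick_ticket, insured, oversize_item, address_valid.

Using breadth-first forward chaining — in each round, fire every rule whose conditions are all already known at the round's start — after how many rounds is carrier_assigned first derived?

[1] R3 [insured ∧ oversize_item → order_received]; R6 [labeled ∧ address_valid → fragile_item]. ⇒ new: order_received, fragile_item.
[2] R2 [order_received ∧ address_valid → stock_low]. ⇒ new: stock_low.
[3] R4 [stock_low → carrier_assigned]. ⇒ new: carrier_assigned.
carrier_assigned first appears in round 3.

3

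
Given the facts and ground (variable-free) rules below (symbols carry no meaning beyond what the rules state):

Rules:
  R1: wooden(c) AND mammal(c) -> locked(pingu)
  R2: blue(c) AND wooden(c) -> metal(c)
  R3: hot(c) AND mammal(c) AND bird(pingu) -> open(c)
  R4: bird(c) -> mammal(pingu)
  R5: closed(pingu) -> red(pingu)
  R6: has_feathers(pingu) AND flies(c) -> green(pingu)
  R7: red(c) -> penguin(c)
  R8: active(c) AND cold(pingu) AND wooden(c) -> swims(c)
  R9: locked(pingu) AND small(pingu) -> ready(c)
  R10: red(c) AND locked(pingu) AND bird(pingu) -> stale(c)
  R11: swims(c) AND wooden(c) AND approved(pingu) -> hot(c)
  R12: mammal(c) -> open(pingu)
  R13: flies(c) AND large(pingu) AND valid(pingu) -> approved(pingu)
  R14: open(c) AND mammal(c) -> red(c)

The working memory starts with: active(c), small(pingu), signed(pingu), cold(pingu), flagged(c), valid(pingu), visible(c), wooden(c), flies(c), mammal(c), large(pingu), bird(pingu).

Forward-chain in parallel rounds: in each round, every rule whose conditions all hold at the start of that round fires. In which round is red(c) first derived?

4

Round 1: R1 [wooden(c) AND mammal(c) -> locked(pingu)]; R8 [active(c) AND cold(pingu) AND wooden(c) -> swims(c)]; R12 [mammal(c) -> open(pingu)]; R13 [flies(c) AND large(pingu) AND valid(pingu) -> approved(pingu)]. Adds locked(pingu), swims(c), open(pingu), approved(pingu).
Round 2: R9 [locked(pingu) AND small(pingu) -> ready(c)]; R11 [swims(c) AND wooden(c) AND approved(pingu) -> hot(c)]. Adds ready(c), hot(c).
Round 3: R3 [hot(c) AND mammal(c) AND bird(pingu) -> open(c)]. Adds open(c).
Round 4: R14 [open(c) AND mammal(c) -> red(c)]. Adds red(c).
red(c) first appears in round 4.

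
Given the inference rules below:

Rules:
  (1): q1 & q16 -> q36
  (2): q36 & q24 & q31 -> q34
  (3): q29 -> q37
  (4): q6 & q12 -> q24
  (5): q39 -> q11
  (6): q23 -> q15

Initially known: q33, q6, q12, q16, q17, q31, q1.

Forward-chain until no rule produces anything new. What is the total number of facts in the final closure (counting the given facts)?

10

Round 1 fires (1), (4), giving q36, q24.
Round 2 fires (2), giving q34.
Closure: {q1, q12, q16, q17, q24, q31, q33, q34, q36, q6} — 10 facts.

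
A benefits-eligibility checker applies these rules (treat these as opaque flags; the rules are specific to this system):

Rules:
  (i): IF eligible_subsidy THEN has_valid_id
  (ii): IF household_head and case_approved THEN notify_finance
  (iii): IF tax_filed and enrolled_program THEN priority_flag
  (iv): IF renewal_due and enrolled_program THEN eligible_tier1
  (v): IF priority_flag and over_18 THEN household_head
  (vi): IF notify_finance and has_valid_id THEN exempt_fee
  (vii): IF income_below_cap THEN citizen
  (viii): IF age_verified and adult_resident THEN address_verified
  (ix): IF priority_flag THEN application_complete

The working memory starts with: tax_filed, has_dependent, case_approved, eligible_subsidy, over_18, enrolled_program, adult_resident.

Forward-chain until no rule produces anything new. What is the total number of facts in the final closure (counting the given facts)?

13

Round 1 fires (i), (iii), giving has_valid_id, priority_flag.
Round 2 fires (v), (ix), giving household_head, application_complete.
Round 3 fires (ii), giving notify_finance.
Round 4 fires (vi), giving exempt_fee.
Closure: {adult_resident, application_complete, case_approved, eligible_subsidy, enrolled_program, exempt_fee, has_dependent, has_valid_id, household_head, notify_finance, over_18, priority_flag, tax_filed} — 13 facts.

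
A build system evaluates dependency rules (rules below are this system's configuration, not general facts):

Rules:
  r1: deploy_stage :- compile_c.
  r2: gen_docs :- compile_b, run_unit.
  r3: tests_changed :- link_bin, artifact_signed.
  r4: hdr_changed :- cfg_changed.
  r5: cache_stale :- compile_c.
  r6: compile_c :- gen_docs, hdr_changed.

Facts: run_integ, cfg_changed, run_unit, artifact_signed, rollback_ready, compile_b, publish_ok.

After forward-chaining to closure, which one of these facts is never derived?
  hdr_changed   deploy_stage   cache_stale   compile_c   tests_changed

Round 1: r2 [gen_docs :- compile_b, run_unit.]; r4 [hdr_changed :- cfg_changed.]. New: gen_docs, hdr_changed.
Round 2: r6 [compile_c :- gen_docs, hdr_changed.]. New: compile_c.
Round 3: r1 [deploy_stage :- compile_c.]; r5 [cache_stale :- compile_c.]. New: deploy_stage, cache_stale.
Derived: cache_stale (round 3), deploy_stage (round 3), hdr_changed (round 1), compile_c (round 2). tests_changed never appears in any round.

tests_changed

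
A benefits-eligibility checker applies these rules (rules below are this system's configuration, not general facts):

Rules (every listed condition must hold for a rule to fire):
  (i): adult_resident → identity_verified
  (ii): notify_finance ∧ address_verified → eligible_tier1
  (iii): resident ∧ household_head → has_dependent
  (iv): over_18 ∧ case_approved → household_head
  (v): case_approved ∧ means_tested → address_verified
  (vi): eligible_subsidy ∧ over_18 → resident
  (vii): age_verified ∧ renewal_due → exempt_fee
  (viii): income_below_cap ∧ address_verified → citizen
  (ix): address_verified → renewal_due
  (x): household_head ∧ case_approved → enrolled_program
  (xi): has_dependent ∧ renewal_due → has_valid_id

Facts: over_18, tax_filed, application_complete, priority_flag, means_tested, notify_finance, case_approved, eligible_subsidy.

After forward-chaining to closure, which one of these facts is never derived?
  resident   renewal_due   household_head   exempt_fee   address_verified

Round 1: (iv) [over_18 ∧ case_approved → household_head]; (v) [case_approved ∧ means_tested → address_verified]; (vi) [eligible_subsidy ∧ over_18 → resident]. New: household_head, address_verified, resident.
Round 2: (ii) [notify_finance ∧ address_verified → eligible_tier1]; (iii) [resident ∧ household_head → has_dependent]; (ix) [address_verified → renewal_due]; (x) [household_head ∧ case_approved → enrolled_program]. New: eligible_tier1, has_dependent, renewal_due, enrolled_program.
Round 3: (xi) [has_dependent ∧ renewal_due → has_valid_id]. New: has_valid_id.
Derived: renewal_due (round 2), address_verified (round 1), household_head (round 1), resident (round 1). exempt_fee never appears in any round.

exempt_fee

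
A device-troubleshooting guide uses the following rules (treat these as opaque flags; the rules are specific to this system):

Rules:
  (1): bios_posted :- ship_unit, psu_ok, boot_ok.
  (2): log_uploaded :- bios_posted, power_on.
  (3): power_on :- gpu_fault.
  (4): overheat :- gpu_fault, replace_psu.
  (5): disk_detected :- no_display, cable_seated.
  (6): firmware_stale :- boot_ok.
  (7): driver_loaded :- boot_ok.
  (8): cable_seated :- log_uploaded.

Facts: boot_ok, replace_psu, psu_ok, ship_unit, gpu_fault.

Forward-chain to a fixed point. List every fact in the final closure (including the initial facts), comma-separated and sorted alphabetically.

[1] (1) [bios_posted :- ship_unit, psu_ok, boot_ok.]; (3) [power_on :- gpu_fault.]; (4) [overheat :- gpu_fault, replace_psu.]; (6) [firmware_stale :- boot_ok.]; (7) [driver_loaded :- boot_ok.]. ⇒ new: bios_posted, power_on, overheat, firmware_stale, driver_loaded.
[2] (2) [log_uploaded :- bios_posted, power_on.]. ⇒ new: log_uploaded.
[3] (8) [cable_seated :- log_uploaded.]. ⇒ new: cable_seated.

bios_posted, boot_ok, cable_seated, driver_loaded, firmware_stale, gpu_fault, log_uploaded, overheat, power_on, psu_ok, replace_psu, ship_unit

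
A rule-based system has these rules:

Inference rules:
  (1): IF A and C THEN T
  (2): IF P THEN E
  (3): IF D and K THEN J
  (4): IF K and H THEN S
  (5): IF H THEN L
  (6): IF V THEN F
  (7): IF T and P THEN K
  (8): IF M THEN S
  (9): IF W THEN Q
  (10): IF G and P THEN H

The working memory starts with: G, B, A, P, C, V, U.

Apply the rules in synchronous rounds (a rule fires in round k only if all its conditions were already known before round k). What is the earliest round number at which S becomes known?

3

Round 1: (1) [IF A and C THEN T]; (2) [IF P THEN E]; (6) [IF V THEN F]; (10) [IF G and P THEN H]. Adds T, E, F, H.
Round 2: (5) [IF H THEN L]; (7) [IF T and P THEN K]. Adds L, K.
Round 3: (4) [IF K and H THEN S]. Adds S.
S first appears in round 3.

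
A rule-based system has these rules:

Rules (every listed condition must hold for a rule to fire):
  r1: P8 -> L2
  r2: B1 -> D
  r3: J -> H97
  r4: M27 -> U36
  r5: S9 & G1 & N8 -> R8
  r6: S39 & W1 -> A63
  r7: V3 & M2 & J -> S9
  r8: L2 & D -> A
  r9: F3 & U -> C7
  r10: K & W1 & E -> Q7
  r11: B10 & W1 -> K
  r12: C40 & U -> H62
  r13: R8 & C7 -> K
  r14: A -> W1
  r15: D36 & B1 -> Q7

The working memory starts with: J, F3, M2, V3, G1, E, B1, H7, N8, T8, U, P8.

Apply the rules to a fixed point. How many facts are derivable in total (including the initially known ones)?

22

Round 1 — r1, r2, r3, r7, r9, derive L2, D, H97, S9, C7.
Round 2 — r5, r8, derive R8, A.
Round 3 — r13, r14, derive K, W1.
Round 4 — r10, derive Q7.
Closure: {A, B1, C7, D, E, F3, G1, H7, H97, J, K, L2, M2, N8, P8, Q7, R8, S9, T8, U, V3, W1} — 22 facts.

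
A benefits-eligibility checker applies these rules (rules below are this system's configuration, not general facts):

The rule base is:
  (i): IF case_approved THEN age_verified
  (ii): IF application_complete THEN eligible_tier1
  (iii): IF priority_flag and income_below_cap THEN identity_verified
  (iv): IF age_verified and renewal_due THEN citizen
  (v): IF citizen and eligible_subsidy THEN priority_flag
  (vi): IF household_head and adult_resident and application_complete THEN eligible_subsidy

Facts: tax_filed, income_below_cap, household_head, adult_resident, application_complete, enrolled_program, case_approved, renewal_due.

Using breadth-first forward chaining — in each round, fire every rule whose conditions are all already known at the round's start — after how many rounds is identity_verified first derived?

Round 1 fires (i), (ii), (vi), giving age_verified, eligible_tier1, eligible_subsidy.
Round 2 fires (iv), giving citizen.
Round 3 fires (v), giving priority_flag.
Round 4 fires (iii), giving identity_verified.
identity_verified first appears in round 4.

4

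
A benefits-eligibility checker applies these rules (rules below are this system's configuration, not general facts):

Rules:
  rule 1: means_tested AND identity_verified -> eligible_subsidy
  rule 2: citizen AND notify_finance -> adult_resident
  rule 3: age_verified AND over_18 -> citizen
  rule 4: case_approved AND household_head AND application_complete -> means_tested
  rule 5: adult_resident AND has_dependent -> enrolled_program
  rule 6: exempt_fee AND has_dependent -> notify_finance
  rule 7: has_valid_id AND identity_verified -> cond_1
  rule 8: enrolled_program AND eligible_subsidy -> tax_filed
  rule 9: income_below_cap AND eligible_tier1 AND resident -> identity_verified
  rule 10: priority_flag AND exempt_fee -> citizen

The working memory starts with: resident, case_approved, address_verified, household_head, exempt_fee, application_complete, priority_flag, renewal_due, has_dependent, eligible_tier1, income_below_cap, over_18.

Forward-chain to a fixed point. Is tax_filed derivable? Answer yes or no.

yes

Round 1: rule 4 [case_approved AND household_head AND application_complete -> means_tested]; rule 6 [exempt_fee AND has_dependent -> notify_finance]; rule 9 [income_below_cap AND eligible_tier1 AND resident -> identity_verified]; rule 10 [priority_flag AND exempt_fee -> citizen]. Adds means_tested, notify_finance, identity_verified, citizen.
Round 2: rule 1 [means_tested AND identity_verified -> eligible_subsidy]; rule 2 [citizen AND notify_finance -> adult_resident]. Adds eligible_subsidy, adult_resident.
Round 3: rule 5 [adult_resident AND has_dependent -> enrolled_program]. Adds enrolled_program.
Round 4: rule 8 [enrolled_program AND eligible_subsidy -> tax_filed]. Adds tax_filed.
tax_filed appears in round 4, so it is derivable.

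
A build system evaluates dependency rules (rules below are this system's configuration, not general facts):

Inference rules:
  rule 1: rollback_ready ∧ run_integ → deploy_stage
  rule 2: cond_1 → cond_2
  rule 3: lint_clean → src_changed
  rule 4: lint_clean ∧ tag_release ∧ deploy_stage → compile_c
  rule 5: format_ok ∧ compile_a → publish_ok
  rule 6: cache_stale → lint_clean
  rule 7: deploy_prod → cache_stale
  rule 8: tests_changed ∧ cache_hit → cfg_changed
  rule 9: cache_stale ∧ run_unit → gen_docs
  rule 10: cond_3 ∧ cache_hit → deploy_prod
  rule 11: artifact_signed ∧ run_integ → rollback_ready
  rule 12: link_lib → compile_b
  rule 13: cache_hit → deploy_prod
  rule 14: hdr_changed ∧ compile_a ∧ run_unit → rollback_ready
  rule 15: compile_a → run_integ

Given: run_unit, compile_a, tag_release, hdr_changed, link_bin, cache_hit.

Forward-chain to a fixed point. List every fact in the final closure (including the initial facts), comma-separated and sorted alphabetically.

Round 1: rule 13 [cache_hit → deploy_prod]; rule 14 [hdr_changed ∧ compile_a ∧ run_unit → rollback_ready]; rule 15 [compile_a → run_integ]. Adds deploy_prod, rollback_ready, run_integ.
Round 2: rule 1 [rollback_ready ∧ run_integ → deploy_stage]; rule 7 [deploy_prod → cache_stale]. Adds deploy_stage, cache_stale.
Round 3: rule 6 [cache_stale → lint_clean]; rule 9 [cache_stale ∧ run_unit → gen_docs]. Adds lint_clean, gen_docs.
Round 4: rule 3 [lint_clean → src_changed]; rule 4 [lint_clean ∧ tag_release ∧ deploy_stage → compile_c]. Adds src_changed, compile_c.

cache_hit, cache_stale, compile_a, compile_c, deploy_prod, deploy_stage, gen_docs, hdr_changed, link_bin, lint_clean, rollback_ready, run_integ, run_unit, src_changed, tag_release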